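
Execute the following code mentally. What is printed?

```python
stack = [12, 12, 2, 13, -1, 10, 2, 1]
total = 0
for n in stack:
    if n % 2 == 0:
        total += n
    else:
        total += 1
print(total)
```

41

n=12: even, total = 0+12 = 12
n=12: even, total = 12+12 = 24
n=2: even, total = 24+2 = 26
n=13: not even, total = 26+1 = 27
n=-1: not even, total = 27+1 = 28
n=10: even, total = 28+10 = 38
n=2: even, total = 38+2 = 40
n=1: not even, total = 40+1 = 41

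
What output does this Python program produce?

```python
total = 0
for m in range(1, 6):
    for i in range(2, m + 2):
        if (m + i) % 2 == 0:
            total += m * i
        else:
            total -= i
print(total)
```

m=1,i=2: odd sum, total = 0-2 = -2
m=2,i=2: even sum, total = (-2)+4 = 2
m=2,i=3: odd sum, total = 2-3 = -1
m=3,i=2: odd sum, total = (-1)-2 = -3
m=3,i=3: even sum, total = (-3)+9 = 6
m=3,i=4: odd sum, total = 6-4 = 2
m=4,i=2: even sum, total = 2+8 = 10
m=4,i=3: odd sum, total = 10-3 = 7
m=4,i=4: even sum, total = 7+16 = 23
m=4,i=5: odd sum, total = 23-5 = 18
m=5,i=2: odd sum, total = 18-2 = 16
m=5,i=3: even sum, total = 16+15 = 31
m=5,i=4: odd sum, total = 31-4 = 27
m=5,i=5: even sum, total = 27+25 = 52
m=5,i=6: odd sum, total = 52-6 = 46

46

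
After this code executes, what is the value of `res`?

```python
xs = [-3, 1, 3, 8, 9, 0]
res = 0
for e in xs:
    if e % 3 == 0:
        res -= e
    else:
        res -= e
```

e=-3: %3==0, res = 0-(-3) = 3
e=1: not %3==0, res = 3-1 = 2
e=3: %3==0, res = 2-3 = -1
e=8: not %3==0, res = (-1)-8 = -9
e=9: %3==0, res = (-9)-9 = -18
e=0: %3==0, res = (-18)-0 = -18

-18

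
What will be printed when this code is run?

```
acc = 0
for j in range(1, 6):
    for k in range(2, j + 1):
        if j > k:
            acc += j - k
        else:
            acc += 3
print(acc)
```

j=2,k=2: not 2>2, acc = 0+3 = 3
j=3,k=2: 3>2, acc = 3+1 = 4
j=3,k=3: not 3>3, acc = 4+3 = 7
j=4,k=2: 4>2, acc = 7+2 = 9
j=4,k=3: 4>3, acc = 9+1 = 10
j=4,k=4: not 4>4, acc = 10+3 = 13
j=5,k=2: 5>2, acc = 13+3 = 16
j=5,k=3: 5>3, acc = 16+2 = 18
j=5,k=4: 5>4, acc = 18+1 = 19
j=5,k=5: not 5>5, acc = 19+3 = 22

22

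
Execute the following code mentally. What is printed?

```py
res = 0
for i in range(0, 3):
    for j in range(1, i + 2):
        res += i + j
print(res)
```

18

i=0,j=1: res = 0+1 = 1
i=1,j=1: res = 1+2 = 3
i=1,j=2: res = 3+3 = 6
i=2,j=1: res = 6+3 = 9
i=2,j=2: res = 9+4 = 13
i=2,j=3: res = 13+5 = 18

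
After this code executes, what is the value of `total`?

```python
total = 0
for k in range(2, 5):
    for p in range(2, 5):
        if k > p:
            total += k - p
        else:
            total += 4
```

k=2,p=2: not 2>2, total = 0+4 = 4
k=2,p=3: not 2>3, total = 4+4 = 8
k=2,p=4: not 2>4, total = 8+4 = 12
k=3,p=2: 3>2, total = 12+1 = 13
k=3,p=3: not 3>3, total = 13+4 = 17
k=3,p=4: not 3>4, total = 17+4 = 21
k=4,p=2: 4>2, total = 21+2 = 23
k=4,p=3: 4>3, total = 23+1 = 24
k=4,p=4: not 4>4, total = 24+4 = 28

28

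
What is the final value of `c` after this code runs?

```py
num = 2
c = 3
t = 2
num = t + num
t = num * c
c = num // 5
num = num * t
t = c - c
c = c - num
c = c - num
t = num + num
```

num = 2+2 = 4
t = 4*3 = 12
c = 4//5 = 0
num = 4*12 = 48
t = 0-0 = 0
c = 0-48 = -48
c = (-48)-48 = -96
t = 48+48 = 96

-96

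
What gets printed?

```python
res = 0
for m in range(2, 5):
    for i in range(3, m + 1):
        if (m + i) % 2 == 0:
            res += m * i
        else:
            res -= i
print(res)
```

m=3,i=3: even sum, res = 0+9 = 9
m=4,i=3: odd sum, res = 9-3 = 6
m=4,i=4: even sum, res = 6+16 = 22

22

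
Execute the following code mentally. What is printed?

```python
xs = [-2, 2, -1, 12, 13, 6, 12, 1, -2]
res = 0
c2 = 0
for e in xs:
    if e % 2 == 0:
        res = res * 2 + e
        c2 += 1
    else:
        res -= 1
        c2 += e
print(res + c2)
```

e=-2: even, res = 0*2+(-2) = -2; c2=1
e=2: even, res = (-2)*2+2 = -2; c2=2
e=-1: not even, res = (-2)-1 = -3; c2=1
e=12: even, res = (-3)*2+12 = 6; c2=2
e=13: not even, res = 6-1 = 5; c2=15
e=6: even, res = 5*2+6 = 16; c2=16
e=12: even, res = 16*2+12 = 44; c2=17
e=1: not even, res = 44-1 = 43; c2=18
e=-2: even, res = 43*2+(-2) = 84; c2=19
res+c2 = 84+19 = 103

103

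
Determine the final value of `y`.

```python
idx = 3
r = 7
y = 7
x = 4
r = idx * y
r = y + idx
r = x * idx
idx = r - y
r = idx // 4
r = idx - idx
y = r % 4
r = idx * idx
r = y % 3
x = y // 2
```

0

r = 3*7 = 21
r = 7+3 = 10
r = 4*3 = 12
idx = 12-7 = 5
r = 5//4 = 1
r = 5-5 = 0
y = 0%4 = 0
r = 5*5 = 25
r = 0%3 = 0
x = 0//2 = 0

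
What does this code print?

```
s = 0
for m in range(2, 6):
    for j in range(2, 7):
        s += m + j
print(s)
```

m=2,j=2: s = 0+4 = 4
m=2,j=3: s = 4+5 = 9
m=2,j=4: s = 9+6 = 15
m=2,j=5: s = 15+7 = 22
m=2,j=6: s = 22+8 = 30
m=3,j=2: s = 30+5 = 35
m=3,j=3: s = 35+6 = 41
m=3,j=4: s = 41+7 = 48
m=3,j=5: s = 48+8 = 56
m=3,j=6: s = 56+9 = 65
m=4,j=2: s = 65+6 = 71
m=4,j=3: s = 71+7 = 78
m=4,j=4: s = 78+8 = 86
m=4,j=5: s = 86+9 = 95
m=4,j=6: s = 95+10 = 105
m=5,j=2: s = 105+7 = 112
m=5,j=3: s = 112+8 = 120
m=5,j=4: s = 120+9 = 129
m=5,j=5: s = 129+10 = 139
m=5,j=6: s = 139+11 = 150

150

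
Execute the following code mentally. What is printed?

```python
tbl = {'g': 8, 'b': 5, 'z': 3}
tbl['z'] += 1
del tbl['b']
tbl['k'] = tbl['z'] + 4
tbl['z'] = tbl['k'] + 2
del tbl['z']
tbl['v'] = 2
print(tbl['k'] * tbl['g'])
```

64

tbl['z'] = 3+1 = 4 → {'g': 8, 'b': 5, 'z': 4}
del 'b' → {'g': 8, 'z': 4}
tbl['k'] = tbl['z']+4 = 8 → {'g': 8, 'z': 4, 'k': 8}
tbl['z'] = tbl['k']+2 = 10 → {'g': 8, 'z': 10, 'k': 8}
del 'z' → {'g': 8, 'k': 8}
tbl['v'] = 2 → {'g': 8, 'k': 8, 'v': 2}
tbl['k']*tbl['g'] = 8*8 = 64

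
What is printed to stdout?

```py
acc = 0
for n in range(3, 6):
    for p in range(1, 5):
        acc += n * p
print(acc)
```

n=3,p=1: acc = 0+3 = 3
n=3,p=2: acc = 3+6 = 9
n=3,p=3: acc = 9+9 = 18
n=3,p=4: acc = 18+12 = 30
n=4,p=1: acc = 30+4 = 34
n=4,p=2: acc = 34+8 = 42
n=4,p=3: acc = 42+12 = 54
n=4,p=4: acc = 54+16 = 70
n=5,p=1: acc = 70+5 = 75
n=5,p=2: acc = 75+10 = 85
n=5,p=3: acc = 85+15 = 100
n=5,p=4: acc = 100+20 = 120

120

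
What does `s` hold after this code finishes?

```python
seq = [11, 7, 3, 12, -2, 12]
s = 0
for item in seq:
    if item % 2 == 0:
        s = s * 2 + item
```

56

item=11: not even
item=7: not even
item=3: not even
item=12: even, s = 0*2+12 = 12
item=-2: even, s = 12*2+(-2) = 22
item=12: even, s = 22*2+12 = 56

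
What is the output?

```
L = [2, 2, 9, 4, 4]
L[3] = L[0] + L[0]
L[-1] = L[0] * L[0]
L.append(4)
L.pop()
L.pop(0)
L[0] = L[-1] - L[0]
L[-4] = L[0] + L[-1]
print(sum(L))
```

23

L[3] = L[0]+L[0] = 2+2 = 4 → [2, 2, 9, 4, 4]
L[-1] = L[0]*L[0] = 2*2 = 4 → [2, 2, 9, 4, 4]
append 4 → [2, 2, 9, 4, 4, 4]
pop() removes 4 → [2, 2, 9, 4, 4]
pop(0) removes 2 → [2, 9, 4, 4]
L[0] = L[-1]-L[0] = 4-2 = 2 → [2, 9, 4, 4]
L[-4] = L[0]+L[-1] = 2+4 = 6 → [6, 9, 4, 4]
sum = 23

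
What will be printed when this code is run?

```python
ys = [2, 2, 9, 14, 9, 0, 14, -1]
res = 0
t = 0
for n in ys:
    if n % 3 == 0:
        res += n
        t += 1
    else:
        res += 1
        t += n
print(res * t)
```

782

n=2: not %3==0, res = 0+1 = 1; t=2
n=2: not %3==0, res = 1+1 = 2; t=4
n=9: %3==0, res = 2+9 = 11; t=5
n=14: not %3==0, res = 11+1 = 12; t=19
n=9: %3==0, res = 12+9 = 21; t=20
n=0: %3==0, res = 21+0 = 21; t=21
n=14: not %3==0, res = 21+1 = 22; t=35
n=-1: not %3==0, res = 22+1 = 23; t=34
res*t = 23*34 = 782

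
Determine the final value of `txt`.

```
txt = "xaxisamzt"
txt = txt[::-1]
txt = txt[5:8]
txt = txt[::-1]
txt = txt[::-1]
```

'ixa'

reverse → 'tzmasixax'
slice [5:8] → 'ixa'
reverse → 'axi'
reverse → 'ixa'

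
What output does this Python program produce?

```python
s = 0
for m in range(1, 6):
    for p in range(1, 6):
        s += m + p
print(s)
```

m=1,p=1: s = 0+2 = 2
m=1,p=2: s = 2+3 = 5
m=1,p=3: s = 5+4 = 9
m=1,p=4: s = 9+5 = 14
m=1,p=5: s = 14+6 = 20
m=2,p=1: s = 20+3 = 23
m=2,p=2: s = 23+4 = 27
m=2,p=3: s = 27+5 = 32
m=2,p=4: s = 32+6 = 38
m=2,p=5: s = 38+7 = 45
m=3,p=1: s = 45+4 = 49
m=3,p=2: s = 49+5 = 54
m=3,p=3: s = 54+6 = 60
m=3,p=4: s = 60+7 = 67
m=3,p=5: s = 67+8 = 75
m=4,p=1: s = 75+5 = 80
m=4,p=2: s = 80+6 = 86
m=4,p=3: s = 86+7 = 93
m=4,p=4: s = 93+8 = 101
m=4,p=5: s = 101+9 = 110
m=5,p=1: s = 110+6 = 116
m=5,p=2: s = 116+7 = 123
m=5,p=3: s = 123+8 = 131
m=5,p=4: s = 131+9 = 140
m=5,p=5: s = 140+10 = 150

150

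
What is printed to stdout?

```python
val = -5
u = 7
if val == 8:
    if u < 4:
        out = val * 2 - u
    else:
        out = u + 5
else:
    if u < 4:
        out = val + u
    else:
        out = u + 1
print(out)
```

val=-5, u=7
val == 8 is False; u < 4 is False
→ out = u + 1 = 8

8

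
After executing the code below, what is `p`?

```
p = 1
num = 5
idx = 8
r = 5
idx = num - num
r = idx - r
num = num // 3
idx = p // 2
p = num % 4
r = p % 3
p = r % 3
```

1

idx = 5-5 = 0
r = 0-5 = -5
num = 5//3 = 1
idx = 1//2 = 0
p = 1%4 = 1
r = 1%3 = 1
p = 1%3 = 1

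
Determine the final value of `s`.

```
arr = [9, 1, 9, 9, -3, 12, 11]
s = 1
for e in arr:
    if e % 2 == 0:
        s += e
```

13

e=9: not even
e=1: not even
e=9: not even
e=9: not even
e=-3: not even
e=12: even, s = 1+12 = 13
e=11: not even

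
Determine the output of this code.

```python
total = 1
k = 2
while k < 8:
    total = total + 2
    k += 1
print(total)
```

13

k=2: total = 1+2 = 3
k=3: total = 3+2 = 5
k=4: total = 5+2 = 7
k=5: total = 7+2 = 9
k=6: total = 9+2 = 11
k=7: total = 11+2 = 13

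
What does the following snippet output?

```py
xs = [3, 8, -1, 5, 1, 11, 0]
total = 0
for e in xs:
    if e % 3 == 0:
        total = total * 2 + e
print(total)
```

e=3: %3==0, total = 0*2+3 = 3
e=8: not %3==0
e=-1: not %3==0
e=5: not %3==0
e=1: not %3==0
e=11: not %3==0
e=0: %3==0, total = 3*2+0 = 6

6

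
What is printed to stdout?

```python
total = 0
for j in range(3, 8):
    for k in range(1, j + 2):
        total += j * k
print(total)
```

j=3,k=1: total = 0+3 = 3
j=3,k=2: total = 3+6 = 9
j=3,k=3: total = 9+9 = 18
j=3,k=4: total = 18+12 = 30
j=4,k=1: total = 30+4 = 34
j=4,k=2: total = 34+8 = 42
j=4,k=3: total = 42+12 = 54
j=4,k=4: total = 54+16 = 70
j=4,k=5: total = 70+20 = 90
j=5,k=1: total = 90+5 = 95
j=5,k=2: total = 95+10 = 105
j=5,k=3: total = 105+15 = 120
j=5,k=4: total = 120+20 = 140
j=5,k=5: total = 140+25 = 165
j=5,k=6: total = 165+30 = 195
j=6,k=1: total = 195+6 = 201
j=6,k=2: total = 201+12 = 213
j=6,k=3: total = 213+18 = 231
j=6,k=4: total = 231+24 = 255
j=6,k=5: total = 255+30 = 285
j=6,k=6: total = 285+36 = 321
j=6,k=7: total = 321+42 = 363
j=7,k=1: total = 363+7 = 370
j=7,k=2: total = 370+14 = 384
j=7,k=3: total = 384+21 = 405
j=7,k=4: total = 405+28 = 433
j=7,k=5: total = 433+35 = 468
j=7,k=6: total = 468+42 = 510
j=7,k=7: total = 510+49 = 559
j=7,k=8: total = 559+56 = 615

615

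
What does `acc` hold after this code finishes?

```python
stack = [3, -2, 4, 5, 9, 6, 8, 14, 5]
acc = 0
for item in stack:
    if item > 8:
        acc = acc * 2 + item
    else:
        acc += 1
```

item=3: not >8, acc = 0+1 = 1
item=-2: not >8, acc = 1+1 = 2
item=4: not >8, acc = 2+1 = 3
item=5: not >8, acc = 3+1 = 4
item=9: >8, acc = 4*2+9 = 17
item=6: not >8, acc = 17+1 = 18
item=8: not >8, acc = 18+1 = 19
item=14: >8, acc = 19*2+14 = 52
item=5: not >8, acc = 52+1 = 53

53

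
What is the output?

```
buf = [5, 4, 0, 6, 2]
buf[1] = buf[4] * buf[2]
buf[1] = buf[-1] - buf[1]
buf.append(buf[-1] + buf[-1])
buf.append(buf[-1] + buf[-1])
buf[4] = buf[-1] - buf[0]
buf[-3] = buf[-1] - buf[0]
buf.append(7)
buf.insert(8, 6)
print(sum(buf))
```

buf[1] = buf[4]*buf[2] = 2*0 = 0 → [5, 0, 0, 6, 2]
buf[1] = buf[-1]-buf[1] = 2-0 = 2 → [5, 2, 0, 6, 2]
append buf[-1]+buf[-1] = 2+2 = 4 → [5, 2, 0, 6, 2, 4]
append buf[-1]+buf[-1] = 4+4 = 8 → [5, 2, 0, 6, 2, 4, 8]
buf[4] = buf[-1]-buf[0] = 8-5 = 3 → [5, 2, 0, 6, 3, 4, 8]
buf[-3] = buf[-1]-buf[0] = 8-5 = 3 → [5, 2, 0, 6, 3, 4, 8]
append 7 → [5, 2, 0, 6, 3, 4, 8, 7]
insert 6 at 8 → [5, 2, 0, 6, 3, 4, 8, 7, 6]
sum = 41

41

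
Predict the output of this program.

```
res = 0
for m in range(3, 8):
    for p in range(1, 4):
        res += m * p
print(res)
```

m=3,p=1: res = 0+3 = 3
m=3,p=2: res = 3+6 = 9
m=3,p=3: res = 9+9 = 18
m=4,p=1: res = 18+4 = 22
m=4,p=2: res = 22+8 = 30
m=4,p=3: res = 30+12 = 42
m=5,p=1: res = 42+5 = 47
m=5,p=2: res = 47+10 = 57
m=5,p=3: res = 57+15 = 72
m=6,p=1: res = 72+6 = 78
m=6,p=2: res = 78+12 = 90
m=6,p=3: res = 90+18 = 108
m=7,p=1: res = 108+7 = 115
m=7,p=2: res = 115+14 = 129
m=7,p=3: res = 129+21 = 150

150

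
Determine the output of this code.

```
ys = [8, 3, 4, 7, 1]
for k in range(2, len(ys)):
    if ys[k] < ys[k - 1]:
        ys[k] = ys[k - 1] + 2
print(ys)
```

k=2: 4>=3, unchanged → [8, 3, 4, 7, 1]
k=3: 7>=4, unchanged → [8, 3, 4, 7, 1]
k=4: 1<7, ys[4] = 7+2 = 9 → [8, 3, 4, 7, 9]

[8, 3, 4, 7, 9]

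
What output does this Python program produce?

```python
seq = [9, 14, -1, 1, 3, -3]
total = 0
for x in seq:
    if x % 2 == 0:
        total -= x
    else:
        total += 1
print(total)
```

x=9: not even, total = 0+1 = 1
x=14: even, total = 1-14 = -13
x=-1: not even, total = (-13)+1 = -12
x=1: not even, total = (-12)+1 = -11
x=3: not even, total = (-11)+1 = -10
x=-3: not even, total = (-10)+1 = -9

-9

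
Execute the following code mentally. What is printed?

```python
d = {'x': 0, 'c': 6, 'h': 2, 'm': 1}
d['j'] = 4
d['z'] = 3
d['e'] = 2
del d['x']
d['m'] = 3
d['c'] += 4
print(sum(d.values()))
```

24

d['j'] = 4 → {'x': 0, 'c': 6, 'h': 2, 'm': 1, 'j': 4}
d['z'] = 3 → {'x': 0, 'c': 6, 'h': 2, 'm': 1, 'j': 4, 'z': 3}
d['e'] = 2 → {'x': 0, 'c': 6, 'h': 2, 'm': 1, 'j': 4, 'z': 3, 'e': 2}
del 'x' → {'c': 6, 'h': 2, 'm': 1, 'j': 4, 'z': 3, 'e': 2}
d['m'] = 3 → {'c': 6, 'h': 2, 'm': 3, 'j': 4, 'z': 3, 'e': 2}
d['c'] = 6+4 = 10 → {'c': 10, 'h': 2, 'm': 3, 'j': 4, 'z': 3, 'e': 2}
sum of values = 24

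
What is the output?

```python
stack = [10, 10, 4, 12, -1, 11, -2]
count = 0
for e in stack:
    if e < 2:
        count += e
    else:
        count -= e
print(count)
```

e=10: not <2, count = 0-10 = -10
e=10: not <2, count = (-10)-10 = -20
e=4: not <2, count = (-20)-4 = -24
e=12: not <2, count = (-24)-12 = -36
e=-1: <2, count = (-36)+(-1) = -37
e=11: not <2, count = (-37)-11 = -48
e=-2: <2, count = (-48)+(-2) = -50

-50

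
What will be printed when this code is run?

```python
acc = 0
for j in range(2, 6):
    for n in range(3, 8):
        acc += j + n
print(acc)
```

j=2,n=3: acc = 0+5 = 5
j=2,n=4: acc = 5+6 = 11
j=2,n=5: acc = 11+7 = 18
j=2,n=6: acc = 18+8 = 26
j=2,n=7: acc = 26+9 = 35
j=3,n=3: acc = 35+6 = 41
j=3,n=4: acc = 41+7 = 48
j=3,n=5: acc = 48+8 = 56
j=3,n=6: acc = 56+9 = 65
j=3,n=7: acc = 65+10 = 75
j=4,n=3: acc = 75+7 = 82
j=4,n=4: acc = 82+8 = 90
j=4,n=5: acc = 90+9 = 99
j=4,n=6: acc = 99+10 = 109
j=4,n=7: acc = 109+11 = 120
j=5,n=3: acc = 120+8 = 128
j=5,n=4: acc = 128+9 = 137
j=5,n=5: acc = 137+10 = 147
j=5,n=6: acc = 147+11 = 158
j=5,n=7: acc = 158+12 = 170

170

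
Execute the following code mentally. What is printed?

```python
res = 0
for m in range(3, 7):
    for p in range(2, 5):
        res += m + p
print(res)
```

m=3,p=2: res = 0+5 = 5
m=3,p=3: res = 5+6 = 11
m=3,p=4: res = 11+7 = 18
m=4,p=2: res = 18+6 = 24
m=4,p=3: res = 24+7 = 31
m=4,p=4: res = 31+8 = 39
m=5,p=2: res = 39+7 = 46
m=5,p=3: res = 46+8 = 54
m=5,p=4: res = 54+9 = 63
m=6,p=2: res = 63+8 = 71
m=6,p=3: res = 71+9 = 80
m=6,p=4: res = 80+10 = 90

90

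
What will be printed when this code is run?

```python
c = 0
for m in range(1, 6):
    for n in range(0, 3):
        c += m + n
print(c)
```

60

m=1,n=0: c = 0+1 = 1
m=1,n=1: c = 1+2 = 3
m=1,n=2: c = 3+3 = 6
m=2,n=0: c = 6+2 = 8
m=2,n=1: c = 8+3 = 11
m=2,n=2: c = 11+4 = 15
m=3,n=0: c = 15+3 = 18
m=3,n=1: c = 18+4 = 22
m=3,n=2: c = 22+5 = 27
m=4,n=0: c = 27+4 = 31
m=4,n=1: c = 31+5 = 36
m=4,n=2: c = 36+6 = 42
m=5,n=0: c = 42+5 = 47
m=5,n=1: c = 47+6 = 53
m=5,n=2: c = 53+7 = 60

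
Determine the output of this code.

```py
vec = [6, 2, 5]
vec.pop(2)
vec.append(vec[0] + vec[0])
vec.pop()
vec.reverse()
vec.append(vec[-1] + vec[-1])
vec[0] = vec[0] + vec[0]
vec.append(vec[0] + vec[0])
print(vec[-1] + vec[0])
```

pop(2) removes 5 → [6, 2]
append vec[0]+vec[0] = 6+6 = 12 → [6, 2, 12]
pop() removes 12 → [6, 2]
reverse → [2, 6]
append vec[-1]+vec[-1] = 6+6 = 12 → [2, 6, 12]
vec[0] = vec[0]+vec[0] = 2+2 = 4 → [4, 6, 12]
append vec[0]+vec[0] = 4+4 = 8 → [4, 6, 12, 8]
vec[-1]+vec[0] = 8+4 = 12

12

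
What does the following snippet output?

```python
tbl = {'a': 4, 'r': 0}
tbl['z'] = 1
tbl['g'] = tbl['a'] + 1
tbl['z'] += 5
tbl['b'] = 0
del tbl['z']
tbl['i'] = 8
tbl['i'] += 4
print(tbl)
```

{'a': 4, 'r': 0, 'g': 5, 'b': 0, 'i': 12}

tbl['z'] = 1 → {'a': 4, 'r': 0, 'z': 1}
tbl['g'] = tbl['a']+1 = 5 → {'a': 4, 'r': 0, 'z': 1, 'g': 5}
tbl['z'] = 1+5 = 6 → {'a': 4, 'r': 0, 'z': 6, 'g': 5}
tbl['b'] = 0 → {'a': 4, 'r': 0, 'z': 6, 'g': 5, 'b': 0}
del 'z' → {'a': 4, 'r': 0, 'g': 5, 'b': 0}
tbl['i'] = 8 → {'a': 4, 'r': 0, 'g': 5, 'b': 0, 'i': 8}
tbl['i'] = 8+4 = 12 → {'a': 4, 'r': 0, 'g': 5, 'b': 0, 'i': 12}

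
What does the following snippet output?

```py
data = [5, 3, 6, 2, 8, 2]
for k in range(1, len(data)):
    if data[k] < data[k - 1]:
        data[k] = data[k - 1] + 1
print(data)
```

k=1: 3<5, data[1] = 5+1 = 6 → [5, 6, 6, 2, 8, 2]
k=2: 6>=6, unchanged → [5, 6, 6, 2, 8, 2]
k=3: 2<6, data[3] = 6+1 = 7 → [5, 6, 6, 7, 8, 2]
k=4: 8>=7, unchanged → [5, 6, 6, 7, 8, 2]
k=5: 2<8, data[5] = 8+1 = 9 → [5, 6, 6, 7, 8, 9]

[5, 6, 6, 7, 8, 9]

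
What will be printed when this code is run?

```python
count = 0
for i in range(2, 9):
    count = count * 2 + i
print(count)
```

i=2: count = 0*2+2 = 2
i=3: count = 2*2+3 = 7
i=4: count = 7*2+4 = 18
i=5: count = 18*2+5 = 41
i=6: count = 41*2+6 = 88
i=7: count = 88*2+7 = 183
i=8: count = 183*2+8 = 374

374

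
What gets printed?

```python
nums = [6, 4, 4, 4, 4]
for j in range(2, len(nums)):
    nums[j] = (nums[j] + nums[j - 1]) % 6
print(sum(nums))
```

j=2: nums[2] = (4+4)%6 = 2 → [6, 4, 2, 4, 4]
j=3: nums[3] = (4+2)%6 = 0 → [6, 4, 2, 0, 4]
j=4: nums[4] = (4+0)%6 = 4 → [6, 4, 2, 0, 4]
sum = 16

16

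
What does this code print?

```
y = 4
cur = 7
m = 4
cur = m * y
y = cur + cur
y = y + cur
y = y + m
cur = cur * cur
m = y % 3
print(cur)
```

cur = 4*4 = 16
y = 16+16 = 32
y = 32+16 = 48
y = 48+4 = 52
cur = 16*16 = 256
m = 52%3 = 1

256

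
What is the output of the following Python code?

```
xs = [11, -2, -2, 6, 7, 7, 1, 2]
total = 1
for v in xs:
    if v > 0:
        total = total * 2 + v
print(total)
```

600

v=11: >0, total = 1*2+11 = 13
v=-2: not >0
v=-2: not >0
v=6: >0, total = 13*2+6 = 32
v=7: >0, total = 32*2+7 = 71
v=7: >0, total = 71*2+7 = 149
v=1: >0, total = 149*2+1 = 299
v=2: >0, total = 299*2+2 = 600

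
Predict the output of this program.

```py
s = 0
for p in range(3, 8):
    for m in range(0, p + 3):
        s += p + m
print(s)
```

p=3,m=0: s = 0+3 = 3
p=3,m=1: s = 3+4 = 7
p=3,m=2: s = 7+5 = 12
p=3,m=3: s = 12+6 = 18
p=3,m=4: s = 18+7 = 25
p=3,m=5: s = 25+8 = 33
p=4,m=0: s = 33+4 = 37
p=4,m=1: s = 37+5 = 42
p=4,m=2: s = 42+6 = 48
p=4,m=3: s = 48+7 = 55
p=4,m=4: s = 55+8 = 63
p=4,m=5: s = 63+9 = 72
p=4,m=6: s = 72+10 = 82
p=5,m=0: s = 82+5 = 87
p=5,m=1: s = 87+6 = 93
p=5,m=2: s = 93+7 = 100
p=5,m=3: s = 100+8 = 108
p=5,m=4: s = 108+9 = 117
p=5,m=5: s = 117+10 = 127
p=5,m=6: s = 127+11 = 138
p=5,m=7: s = 138+12 = 150
p=6,m=0: s = 150+6 = 156
p=6,m=1: s = 156+7 = 163
p=6,m=2: s = 163+8 = 171
p=6,m=3: s = 171+9 = 180
p=6,m=4: s = 180+10 = 190
p=6,m=5: s = 190+11 = 201
p=6,m=6: s = 201+12 = 213
p=6,m=7: s = 213+13 = 226
p=6,m=8: s = 226+14 = 240
p=7,m=0: s = 240+7 = 247
p=7,m=1: s = 247+8 = 255
p=7,m=2: s = 255+9 = 264
p=7,m=3: s = 264+10 = 274
p=7,m=4: s = 274+11 = 285
p=7,m=5: s = 285+12 = 297
p=7,m=6: s = 297+13 = 310
p=7,m=7: s = 310+14 = 324
p=7,m=8: s = 324+15 = 339
p=7,m=9: s = 339+16 = 355

355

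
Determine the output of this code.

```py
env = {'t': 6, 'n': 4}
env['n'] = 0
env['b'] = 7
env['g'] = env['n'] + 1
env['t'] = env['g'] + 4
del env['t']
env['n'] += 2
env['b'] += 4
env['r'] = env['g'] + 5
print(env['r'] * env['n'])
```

12

env['n'] = 0 → {'t': 6, 'n': 0}
env['b'] = 7 → {'t': 6, 'n': 0, 'b': 7}
env['g'] = env['n']+1 = 1 → {'t': 6, 'n': 0, 'b': 7, 'g': 1}
env['t'] = env['g']+4 = 5 → {'t': 5, 'n': 0, 'b': 7, 'g': 1}
del 't' → {'n': 0, 'b': 7, 'g': 1}
env['n'] = 0+2 = 2 → {'n': 2, 'b': 7, 'g': 1}
env['b'] = 7+4 = 11 → {'n': 2, 'b': 11, 'g': 1}
env['r'] = env['g']+5 = 6 → {'n': 2, 'b': 11, 'g': 1, 'r': 6}
env['r']*env['n'] = 6*2 = 12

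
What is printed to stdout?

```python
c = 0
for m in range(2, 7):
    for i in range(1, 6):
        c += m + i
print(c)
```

m=2,i=1: c = 0+3 = 3
m=2,i=2: c = 3+4 = 7
m=2,i=3: c = 7+5 = 12
m=2,i=4: c = 12+6 = 18
m=2,i=5: c = 18+7 = 25
m=3,i=1: c = 25+4 = 29
m=3,i=2: c = 29+5 = 34
m=3,i=3: c = 34+6 = 40
m=3,i=4: c = 40+7 = 47
m=3,i=5: c = 47+8 = 55
m=4,i=1: c = 55+5 = 60
m=4,i=2: c = 60+6 = 66
m=4,i=3: c = 66+7 = 73
m=4,i=4: c = 73+8 = 81
m=4,i=5: c = 81+9 = 90
m=5,i=1: c = 90+6 = 96
m=5,i=2: c = 96+7 = 103
m=5,i=3: c = 103+8 = 111
m=5,i=4: c = 111+9 = 120
m=5,i=5: c = 120+10 = 130
m=6,i=1: c = 130+7 = 137
m=6,i=2: c = 137+8 = 145
m=6,i=3: c = 145+9 = 154
m=6,i=4: c = 154+10 = 164
m=6,i=5: c = 164+11 = 175

175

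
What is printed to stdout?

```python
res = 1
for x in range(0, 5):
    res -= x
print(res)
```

-9

x=0: res = 1-0 = 1
x=1: res = 1-1 = 0
x=2: res = 0-2 = -2
x=3: res = (-2)-3 = -5
x=4: res = (-5)-4 = -9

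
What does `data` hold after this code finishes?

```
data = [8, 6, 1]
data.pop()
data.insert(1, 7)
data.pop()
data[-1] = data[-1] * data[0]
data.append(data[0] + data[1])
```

[8, 56, 64]

pop() removes 1 → [8, 6]
insert 7 at 1 → [8, 7, 6]
pop() removes 6 → [8, 7]
data[-1] = data[-1]*data[0] = 7*8 = 56 → [8, 56]
append data[0]+data[1] = 8+56 = 64 → [8, 56, 64]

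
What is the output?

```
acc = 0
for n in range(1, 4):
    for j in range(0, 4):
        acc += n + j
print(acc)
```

n=1,j=0: acc = 0+1 = 1
n=1,j=1: acc = 1+2 = 3
n=1,j=2: acc = 3+3 = 6
n=1,j=3: acc = 6+4 = 10
n=2,j=0: acc = 10+2 = 12
n=2,j=1: acc = 12+3 = 15
n=2,j=2: acc = 15+4 = 19
n=2,j=3: acc = 19+5 = 24
n=3,j=0: acc = 24+3 = 27
n=3,j=1: acc = 27+4 = 31
n=3,j=2: acc = 31+5 = 36
n=3,j=3: acc = 36+6 = 42

42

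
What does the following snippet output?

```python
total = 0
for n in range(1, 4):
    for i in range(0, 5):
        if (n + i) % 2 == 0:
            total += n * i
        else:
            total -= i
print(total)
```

n=1,i=0: odd sum, total = 0-0 = 0
n=1,i=1: even sum, total = 0+1 = 1
n=1,i=2: odd sum, total = 1-2 = -1
n=1,i=3: even sum, total = (-1)+3 = 2
n=1,i=4: odd sum, total = 2-4 = -2
n=2,i=0: even sum, total = (-2)+0 = -2
n=2,i=1: odd sum, total = (-2)-1 = -3
n=2,i=2: even sum, total = (-3)+4 = 1
n=2,i=3: odd sum, total = 1-3 = -2
n=2,i=4: even sum, total = (-2)+8 = 6
n=3,i=0: odd sum, total = 6-0 = 6
n=3,i=1: even sum, total = 6+3 = 9
n=3,i=2: odd sum, total = 9-2 = 7
n=3,i=3: even sum, total = 7+9 = 16
n=3,i=4: odd sum, total = 16-4 = 12

12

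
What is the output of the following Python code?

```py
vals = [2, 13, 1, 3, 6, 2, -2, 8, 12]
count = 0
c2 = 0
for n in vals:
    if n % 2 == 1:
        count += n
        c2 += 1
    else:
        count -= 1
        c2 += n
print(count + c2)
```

42

n=2: not odd, count = 0-1 = -1; c2=2
n=13: odd, count = (-1)+13 = 12; c2=3
n=1: odd, count = 12+1 = 13; c2=4
n=3: odd, count = 13+3 = 16; c2=5
n=6: not odd, count = 16-1 = 15; c2=11
n=2: not odd, count = 15-1 = 14; c2=13
n=-2: not odd, count = 14-1 = 13; c2=11
n=8: not odd, count = 13-1 = 12; c2=19
n=12: not odd, count = 12-1 = 11; c2=31
count+c2 = 11+31 = 42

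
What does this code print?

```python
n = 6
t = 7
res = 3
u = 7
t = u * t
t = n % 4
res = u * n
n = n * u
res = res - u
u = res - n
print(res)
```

t = 7*7 = 49
t = 6%4 = 2
res = 7*6 = 42
n = 6*7 = 42
res = 42-7 = 35
u = 35-42 = -7

35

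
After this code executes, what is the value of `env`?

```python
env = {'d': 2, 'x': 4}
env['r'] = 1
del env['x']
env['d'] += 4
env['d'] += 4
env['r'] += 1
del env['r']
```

{'d': 10}

env['r'] = 1 → {'d': 2, 'x': 4, 'r': 1}
del 'x' → {'d': 2, 'r': 1}
env['d'] = 2+4 = 6 → {'d': 6, 'r': 1}
env['d'] = 6+4 = 10 → {'d': 10, 'r': 1}
env['r'] = 1+1 = 2 → {'d': 10, 'r': 2}
del 'r' → {'d': 10}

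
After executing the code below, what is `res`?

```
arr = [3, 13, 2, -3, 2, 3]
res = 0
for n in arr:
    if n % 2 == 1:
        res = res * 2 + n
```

73

n=3: odd, res = 0*2+3 = 3
n=13: odd, res = 3*2+13 = 19
n=2: not odd
n=-3: odd, res = 19*2+(-3) = 35
n=2: not odd
n=3: odd, res = 35*2+3 = 73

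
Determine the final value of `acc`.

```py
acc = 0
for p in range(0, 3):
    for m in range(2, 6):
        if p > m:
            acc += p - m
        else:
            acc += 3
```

36

p=0,m=2: not 0>2, acc = 0+3 = 3
p=0,m=3: not 0>3, acc = 3+3 = 6
p=0,m=4: not 0>4, acc = 6+3 = 9
p=0,m=5: not 0>5, acc = 9+3 = 12
p=1,m=2: not 1>2, acc = 12+3 = 15
p=1,m=3: not 1>3, acc = 15+3 = 18
p=1,m=4: not 1>4, acc = 18+3 = 21
p=1,m=5: not 1>5, acc = 21+3 = 24
p=2,m=2: not 2>2, acc = 24+3 = 27
p=2,m=3: not 2>3, acc = 27+3 = 30
p=2,m=4: not 2>4, acc = 30+3 = 33
p=2,m=5: not 2>5, acc = 33+3 = 36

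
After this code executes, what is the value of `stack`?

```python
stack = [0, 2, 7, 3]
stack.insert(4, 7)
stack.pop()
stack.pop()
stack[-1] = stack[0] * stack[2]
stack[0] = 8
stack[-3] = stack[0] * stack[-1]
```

insert 7 at 4 → [0, 2, 7, 3, 7]
pop() removes 7 → [0, 2, 7, 3]
pop() removes 3 → [0, 2, 7]
stack[-1] = stack[0]*stack[2] = 0*7 = 0 → [0, 2, 0]
stack[0] = 8 → [8, 2, 0]
stack[-3] = stack[0]*stack[-1] = 8*0 = 0 → [0, 2, 0]

[0, 2, 0]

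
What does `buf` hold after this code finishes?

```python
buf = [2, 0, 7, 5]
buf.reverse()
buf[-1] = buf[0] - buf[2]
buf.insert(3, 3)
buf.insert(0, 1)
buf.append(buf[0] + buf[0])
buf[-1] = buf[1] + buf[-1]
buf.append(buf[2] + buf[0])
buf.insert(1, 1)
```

reverse → [5, 7, 0, 2]
buf[-1] = buf[0]-buf[2] = 5-0 = 5 → [5, 7, 0, 5]
insert 3 at 3 → [5, 7, 0, 3, 5]
insert 1 at 0 → [1, 5, 7, 0, 3, 5]
append buf[0]+buf[0] = 1+1 = 2 → [1, 5, 7, 0, 3, 5, 2]
buf[-1] = buf[1]+buf[-1] = 5+2 = 7 → [1, 5, 7, 0, 3, 5, 7]
append buf[2]+buf[0] = 7+1 = 8 → [1, 5, 7, 0, 3, 5, 7, 8]
insert 1 at 1 → [1, 1, 5, 7, 0, 3, 5, 7, 8]

[1, 1, 5, 7, 0, 3, 5, 7, 8]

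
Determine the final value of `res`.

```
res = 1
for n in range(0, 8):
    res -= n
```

n=0: res = 1-0 = 1
n=1: res = 1-1 = 0
n=2: res = 0-2 = -2
n=3: res = (-2)-3 = -5
n=4: res = (-5)-4 = -9
n=5: res = (-9)-5 = -14
n=6: res = (-14)-6 = -20
n=7: res = (-20)-7 = -27

-27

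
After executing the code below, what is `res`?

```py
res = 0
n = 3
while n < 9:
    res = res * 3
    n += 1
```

0

n=3: res = 0*3 = 0
n=4: res = 0*3 = 0
n=5: res = 0*3 = 0
n=6: res = 0*3 = 0
n=7: res = 0*3 = 0
n=8: res = 0*3 = 0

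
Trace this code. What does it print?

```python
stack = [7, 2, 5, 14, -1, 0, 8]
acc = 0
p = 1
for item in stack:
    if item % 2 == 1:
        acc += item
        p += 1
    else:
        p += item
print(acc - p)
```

-17

item=7: odd, acc = 0+7 = 7; p=2
item=2: not odd; p=4
item=5: odd, acc = 7+5 = 12; p=5
item=14: not odd; p=19
item=-1: odd, acc = 12+(-1) = 11; p=20
item=0: not odd; p=20
item=8: not odd; p=28
acc-p = 11-28 = -17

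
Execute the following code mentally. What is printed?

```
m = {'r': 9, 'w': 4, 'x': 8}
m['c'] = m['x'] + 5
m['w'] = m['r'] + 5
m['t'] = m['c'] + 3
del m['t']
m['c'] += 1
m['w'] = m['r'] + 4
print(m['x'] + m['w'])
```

m['c'] = m['x']+5 = 13 → {'r': 9, 'w': 4, 'x': 8, 'c': 13}
m['w'] = m['r']+5 = 14 → {'r': 9, 'w': 14, 'x': 8, 'c': 13}
m['t'] = m['c']+3 = 16 → {'r': 9, 'w': 14, 'x': 8, 'c': 13, 't': 16}
del 't' → {'r': 9, 'w': 14, 'x': 8, 'c': 13}
m['c'] = 13+1 = 14 → {'r': 9, 'w': 14, 'x': 8, 'c': 14}
m['w'] = m['r']+4 = 13 → {'r': 9, 'w': 13, 'x': 8, 'c': 14}
m['x']+m['w'] = 8+13 = 21

21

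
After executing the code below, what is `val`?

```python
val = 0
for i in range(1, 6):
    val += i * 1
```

15

i=1: val = 0+1*1 = 1
i=2: val = 1+2*1 = 3
i=3: val = 3+3*1 = 6
i=4: val = 6+4*1 = 10
i=5: val = 10+5*1 = 15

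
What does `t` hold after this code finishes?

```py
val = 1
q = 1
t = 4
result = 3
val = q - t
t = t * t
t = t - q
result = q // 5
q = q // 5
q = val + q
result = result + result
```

val = 1-4 = -3
t = 4*4 = 16
t = 16-1 = 15
result = 1//5 = 0
q = 1//5 = 0
q = (-3)+0 = -3
result = 0+0 = 0

15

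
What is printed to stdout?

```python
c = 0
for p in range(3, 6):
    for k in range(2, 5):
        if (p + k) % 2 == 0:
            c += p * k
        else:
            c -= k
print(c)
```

33

p=3,k=2: odd sum, c = 0-2 = -2
p=3,k=3: even sum, c = (-2)+9 = 7
p=3,k=4: odd sum, c = 7-4 = 3
p=4,k=2: even sum, c = 3+8 = 11
p=4,k=3: odd sum, c = 11-3 = 8
p=4,k=4: even sum, c = 8+16 = 24
p=5,k=2: odd sum, c = 24-2 = 22
p=5,k=3: even sum, c = 22+15 = 37
p=5,k=4: odd sum, c = 37-4 = 33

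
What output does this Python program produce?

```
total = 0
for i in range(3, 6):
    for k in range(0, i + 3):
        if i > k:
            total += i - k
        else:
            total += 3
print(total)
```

i=3,k=0: 3>0, total = 0+3 = 3
i=3,k=1: 3>1, total = 3+2 = 5
i=3,k=2: 3>2, total = 5+1 = 6
i=3,k=3: not 3>3, total = 6+3 = 9
i=3,k=4: not 3>4, total = 9+3 = 12
i=3,k=5: not 3>5, total = 12+3 = 15
i=4,k=0: 4>0, total = 15+4 = 19
i=4,k=1: 4>1, total = 19+3 = 22
i=4,k=2: 4>2, total = 22+2 = 24
i=4,k=3: 4>3, total = 24+1 = 25
i=4,k=4: not 4>4, total = 25+3 = 28
i=4,k=5: not 4>5, total = 28+3 = 31
i=4,k=6: not 4>6, total = 31+3 = 34
i=5,k=0: 5>0, total = 34+5 = 39
i=5,k=1: 5>1, total = 39+4 = 43
i=5,k=2: 5>2, total = 43+3 = 46
i=5,k=3: 5>3, total = 46+2 = 48
i=5,k=4: 5>4, total = 48+1 = 49
i=5,k=5: not 5>5, total = 49+3 = 52
i=5,k=6: not 5>6, total = 52+3 = 55
i=5,k=7: not 5>7, total = 55+3 = 58

58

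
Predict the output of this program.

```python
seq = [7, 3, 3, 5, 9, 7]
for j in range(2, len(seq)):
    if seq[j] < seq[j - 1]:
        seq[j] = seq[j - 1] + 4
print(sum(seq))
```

40

j=2: 3>=3, unchanged → [7, 3, 3, 5, 9, 7]
j=3: 5>=3, unchanged → [7, 3, 3, 5, 9, 7]
j=4: 9>=5, unchanged → [7, 3, 3, 5, 9, 7]
j=5: 7<9, seq[5] = 9+4 = 13 → [7, 3, 3, 5, 9, 13]
sum = 40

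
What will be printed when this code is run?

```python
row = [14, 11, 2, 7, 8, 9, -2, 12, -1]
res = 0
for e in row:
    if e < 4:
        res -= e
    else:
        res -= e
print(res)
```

-60

e=14: not <4, res = 0-14 = -14
e=11: not <4, res = (-14)-11 = -25
e=2: <4, res = (-25)-2 = -27
e=7: not <4, res = (-27)-7 = -34
e=8: not <4, res = (-34)-8 = -42
e=9: not <4, res = (-42)-9 = -51
e=-2: <4, res = (-51)-(-2) = -49
e=12: not <4, res = (-49)-12 = -61
e=-1: <4, res = (-61)-(-1) = -60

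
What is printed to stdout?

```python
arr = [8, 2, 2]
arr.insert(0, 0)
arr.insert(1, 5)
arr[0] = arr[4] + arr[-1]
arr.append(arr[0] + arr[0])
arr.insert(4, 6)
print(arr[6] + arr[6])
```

16

insert 0 at 0 → [0, 8, 2, 2]
insert 5 at 1 → [0, 5, 8, 2, 2]
arr[0] = arr[4]+arr[-1] = 2+2 = 4 → [4, 5, 8, 2, 2]
append arr[0]+arr[0] = 4+4 = 8 → [4, 5, 8, 2, 2, 8]
insert 6 at 4 → [4, 5, 8, 2, 6, 2, 8]
arr[6]+arr[6] = 8+8 = 16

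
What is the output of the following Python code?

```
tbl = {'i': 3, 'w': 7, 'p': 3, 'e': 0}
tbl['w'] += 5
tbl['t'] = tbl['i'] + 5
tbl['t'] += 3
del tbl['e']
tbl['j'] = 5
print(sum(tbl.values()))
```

tbl['w'] = 7+5 = 12 → {'i': 3, 'w': 12, 'p': 3, 'e': 0}
tbl['t'] = tbl['i']+5 = 8 → {'i': 3, 'w': 12, 'p': 3, 'e': 0, 't': 8}
tbl['t'] = 8+3 = 11 → {'i': 3, 'w': 12, 'p': 3, 'e': 0, 't': 11}
del 'e' → {'i': 3, 'w': 12, 'p': 3, 't': 11}
tbl['j'] = 5 → {'i': 3, 'w': 12, 'p': 3, 't': 11, 'j': 5}
sum of values = 34

34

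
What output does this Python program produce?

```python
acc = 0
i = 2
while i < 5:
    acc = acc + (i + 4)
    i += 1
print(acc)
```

21

i=2: acc = 0+6 = 6
i=3: acc = 6+7 = 13
i=4: acc = 13+8 = 21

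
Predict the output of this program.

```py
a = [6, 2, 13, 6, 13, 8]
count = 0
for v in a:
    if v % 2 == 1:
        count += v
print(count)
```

26

v=6: not odd
v=2: not odd
v=13: odd, count = 0+13 = 13
v=6: not odd
v=13: odd, count = 13+13 = 26
v=8: not odd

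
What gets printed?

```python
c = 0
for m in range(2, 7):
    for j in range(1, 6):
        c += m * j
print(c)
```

300

m=2,j=1: c = 0+2 = 2
m=2,j=2: c = 2+4 = 6
m=2,j=3: c = 6+6 = 12
m=2,j=4: c = 12+8 = 20
m=2,j=5: c = 20+10 = 30
m=3,j=1: c = 30+3 = 33
m=3,j=2: c = 33+6 = 39
m=3,j=3: c = 39+9 = 48
m=3,j=4: c = 48+12 = 60
m=3,j=5: c = 60+15 = 75
m=4,j=1: c = 75+4 = 79
m=4,j=2: c = 79+8 = 87
m=4,j=3: c = 87+12 = 99
m=4,j=4: c = 99+16 = 115
m=4,j=5: c = 115+20 = 135
m=5,j=1: c = 135+5 = 140
m=5,j=2: c = 140+10 = 150
m=5,j=3: c = 150+15 = 165
m=5,j=4: c = 165+20 = 185
m=5,j=5: c = 185+25 = 210
m=6,j=1: c = 210+6 = 216
m=6,j=2: c = 216+12 = 228
m=6,j=3: c = 228+18 = 246
m=6,j=4: c = 246+24 = 270
m=6,j=5: c = 270+30 = 300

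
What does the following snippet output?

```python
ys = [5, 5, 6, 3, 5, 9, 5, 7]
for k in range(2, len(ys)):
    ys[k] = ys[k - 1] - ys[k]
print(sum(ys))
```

-75

k=2: ys[2] = 5-6 = -1 → [5, 5, -1, 3, 5, 9, 5, 7]
k=3: ys[3] = (-1)-3 = -4 → [5, 5, -1, -4, 5, 9, 5, 7]
k=4: ys[4] = (-4)-5 = -9 → [5, 5, -1, -4, -9, 9, 5, 7]
k=5: ys[5] = (-9)-9 = -18 → [5, 5, -1, -4, -9, -18, 5, 7]
k=6: ys[6] = (-18)-5 = -23 → [5, 5, -1, -4, -9, -18, -23, 7]
k=7: ys[7] = (-23)-7 = -30 → [5, 5, -1, -4, -9, -18, -23, -30]
sum = -75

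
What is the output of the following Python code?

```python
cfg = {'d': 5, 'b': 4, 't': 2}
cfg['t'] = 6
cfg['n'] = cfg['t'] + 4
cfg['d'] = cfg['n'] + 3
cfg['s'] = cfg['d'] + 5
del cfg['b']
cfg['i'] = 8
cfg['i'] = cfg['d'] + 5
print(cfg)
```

cfg['t'] = 6 → {'d': 5, 'b': 4, 't': 6}
cfg['n'] = cfg['t']+4 = 10 → {'d': 5, 'b': 4, 't': 6, 'n': 10}
cfg['d'] = cfg['n']+3 = 13 → {'d': 13, 'b': 4, 't': 6, 'n': 10}
cfg['s'] = cfg['d']+5 = 18 → {'d': 13, 'b': 4, 't': 6, 'n': 10, 's': 18}
del 'b' → {'d': 13, 't': 6, 'n': 10, 's': 18}
cfg['i'] = 8 → {'d': 13, 't': 6, 'n': 10, 's': 18, 'i': 8}
cfg['i'] = cfg['d']+5 = 18 → {'d': 13, 't': 6, 'n': 10, 's': 18, 'i': 18}

{'d': 13, 't': 6, 'n': 10, 's': 18, 'i': 18}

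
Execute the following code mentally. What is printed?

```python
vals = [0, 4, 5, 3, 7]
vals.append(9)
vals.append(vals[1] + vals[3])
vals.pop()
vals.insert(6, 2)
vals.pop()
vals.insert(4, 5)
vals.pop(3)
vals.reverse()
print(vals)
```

append 9 → [0, 4, 5, 3, 7, 9]
append vals[1]+vals[3] = 4+3 = 7 → [0, 4, 5, 3, 7, 9, 7]
pop() removes 7 → [0, 4, 5, 3, 7, 9]
insert 2 at 6 → [0, 4, 5, 3, 7, 9, 2]
pop() removes 2 → [0, 4, 5, 3, 7, 9]
insert 5 at 4 → [0, 4, 5, 3, 5, 7, 9]
pop(3) removes 3 → [0, 4, 5, 5, 7, 9]
reverse → [9, 7, 5, 5, 4, 0]

[9, 7, 5, 5, 4, 0]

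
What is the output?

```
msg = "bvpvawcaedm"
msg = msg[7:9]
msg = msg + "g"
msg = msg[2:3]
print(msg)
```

slice [7:9] → 'ae'
+ 'g' → 'aeg'
slice [2:3] → 'g'

g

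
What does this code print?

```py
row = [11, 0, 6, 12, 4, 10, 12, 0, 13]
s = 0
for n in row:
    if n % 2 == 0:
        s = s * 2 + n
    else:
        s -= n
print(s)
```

-941

n=11: not even, s = 0-11 = -11
n=0: even, s = (-11)*2+0 = -22
n=6: even, s = (-22)*2+6 = -38
n=12: even, s = (-38)*2+12 = -64
n=4: even, s = (-64)*2+4 = -124
n=10: even, s = (-124)*2+10 = -238
n=12: even, s = (-238)*2+12 = -464
n=0: even, s = (-464)*2+0 = -928
n=13: not even, s = (-928)-13 = -941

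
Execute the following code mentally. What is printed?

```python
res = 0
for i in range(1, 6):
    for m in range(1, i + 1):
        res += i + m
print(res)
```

90

i=1,m=1: res = 0+2 = 2
i=2,m=1: res = 2+3 = 5
i=2,m=2: res = 5+4 = 9
i=3,m=1: res = 9+4 = 13
i=3,m=2: res = 13+5 = 18
i=3,m=3: res = 18+6 = 24
i=4,m=1: res = 24+5 = 29
i=4,m=2: res = 29+6 = 35
i=4,m=3: res = 35+7 = 42
i=4,m=4: res = 42+8 = 50
i=5,m=1: res = 50+6 = 56
i=5,m=2: res = 56+7 = 63
i=5,m=3: res = 63+8 = 71
i=5,m=4: res = 71+9 = 80
i=5,m=5: res = 80+10 = 90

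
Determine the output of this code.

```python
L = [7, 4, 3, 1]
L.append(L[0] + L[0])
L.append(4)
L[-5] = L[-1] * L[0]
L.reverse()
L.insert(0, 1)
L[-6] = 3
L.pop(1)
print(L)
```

[1, 14, 1, 3, 28, 7]

append L[0]+L[0] = 7+7 = 14 → [7, 4, 3, 1, 14]
append 4 → [7, 4, 3, 1, 14, 4]
L[-5] = L[-1]*L[0] = 4*7 = 28 → [7, 28, 3, 1, 14, 4]
reverse → [4, 14, 1, 3, 28, 7]
insert 1 at 0 → [1, 4, 14, 1, 3, 28, 7]
L[-6] = 3 → [1, 3, 14, 1, 3, 28, 7]
pop(1) removes 3 → [1, 14, 1, 3, 28, 7]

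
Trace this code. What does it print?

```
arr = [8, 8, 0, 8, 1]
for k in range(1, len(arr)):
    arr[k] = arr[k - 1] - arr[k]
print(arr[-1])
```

k=1: arr[1] = 8-8 = 0 → [8, 0, 0, 8, 1]
k=2: arr[2] = 0-0 = 0 → [8, 0, 0, 8, 1]
k=3: arr[3] = 0-8 = -8 → [8, 0, 0, -8, 1]
k=4: arr[4] = (-8)-1 = -9 → [8, 0, 0, -8, -9]

-9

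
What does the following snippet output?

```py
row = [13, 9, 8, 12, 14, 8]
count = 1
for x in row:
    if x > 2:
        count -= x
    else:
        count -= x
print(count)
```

x=13: >2, count = 1-13 = -12
x=9: >2, count = (-12)-9 = -21
x=8: >2, count = (-21)-8 = -29
x=12: >2, count = (-29)-12 = -41
x=14: >2, count = (-41)-14 = -55
x=8: >2, count = (-55)-8 = -63

-63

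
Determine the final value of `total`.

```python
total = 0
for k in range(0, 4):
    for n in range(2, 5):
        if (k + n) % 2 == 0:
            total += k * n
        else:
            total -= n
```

6

k=0,n=2: even sum, total = 0+0 = 0
k=0,n=3: odd sum, total = 0-3 = -3
k=0,n=4: even sum, total = (-3)+0 = -3
k=1,n=2: odd sum, total = (-3)-2 = -5
k=1,n=3: even sum, total = (-5)+3 = -2
k=1,n=4: odd sum, total = (-2)-4 = -6
k=2,n=2: even sum, total = (-6)+4 = -2
k=2,n=3: odd sum, total = (-2)-3 = -5
k=2,n=4: even sum, total = (-5)+8 = 3
k=3,n=2: odd sum, total = 3-2 = 1
k=3,n=3: even sum, total = 1+9 = 10
k=3,n=4: odd sum, total = 10-4 = 6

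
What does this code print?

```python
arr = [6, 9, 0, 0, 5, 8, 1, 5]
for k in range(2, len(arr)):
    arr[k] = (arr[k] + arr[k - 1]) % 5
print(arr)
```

[6, 9, 4, 4, 4, 2, 3, 3]

k=2: arr[2] = (0+9)%5 = 4 → [6, 9, 4, 0, 5, 8, 1, 5]
k=3: arr[3] = (0+4)%5 = 4 → [6, 9, 4, 4, 5, 8, 1, 5]
k=4: arr[4] = (5+4)%5 = 4 → [6, 9, 4, 4, 4, 8, 1, 5]
k=5: arr[5] = (8+4)%5 = 2 → [6, 9, 4, 4, 4, 2, 1, 5]
k=6: arr[6] = (1+2)%5 = 3 → [6, 9, 4, 4, 4, 2, 3, 5]
k=7: arr[7] = (5+3)%5 = 3 → [6, 9, 4, 4, 4, 2, 3, 3]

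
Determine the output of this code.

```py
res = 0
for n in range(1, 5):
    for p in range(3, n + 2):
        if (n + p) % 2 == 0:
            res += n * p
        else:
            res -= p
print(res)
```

n=2,p=3: odd sum, res = 0-3 = -3
n=3,p=3: even sum, res = (-3)+9 = 6
n=3,p=4: odd sum, res = 6-4 = 2
n=4,p=3: odd sum, res = 2-3 = -1
n=4,p=4: even sum, res = (-1)+16 = 15
n=4,p=5: odd sum, res = 15-5 = 10

10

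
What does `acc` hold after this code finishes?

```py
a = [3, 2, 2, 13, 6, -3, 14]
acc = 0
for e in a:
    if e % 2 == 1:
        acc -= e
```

e=3: odd, acc = 0-3 = -3
e=2: not odd
e=2: not odd
e=13: odd, acc = (-3)-13 = -16
e=6: not odd
e=-3: odd, acc = (-16)-(-3) = -13
e=14: not odd

-13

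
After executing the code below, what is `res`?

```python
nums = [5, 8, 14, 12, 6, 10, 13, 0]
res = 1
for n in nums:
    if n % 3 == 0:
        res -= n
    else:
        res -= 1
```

-22

n=5: not %3==0, res = 1-1 = 0
n=8: not %3==0, res = 0-1 = -1
n=14: not %3==0, res = (-1)-1 = -2
n=12: %3==0, res = (-2)-12 = -14
n=6: %3==0, res = (-14)-6 = -20
n=10: not %3==0, res = (-20)-1 = -21
n=13: not %3==0, res = (-21)-1 = -22
n=0: %3==0, res = (-22)-0 = -22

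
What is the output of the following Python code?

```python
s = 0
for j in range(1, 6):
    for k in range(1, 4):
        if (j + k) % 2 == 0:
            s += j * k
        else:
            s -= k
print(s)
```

34

j=1,k=1: even sum, s = 0+1 = 1
j=1,k=2: odd sum, s = 1-2 = -1
j=1,k=3: even sum, s = (-1)+3 = 2
j=2,k=1: odd sum, s = 2-1 = 1
j=2,k=2: even sum, s = 1+4 = 5
j=2,k=3: odd sum, s = 5-3 = 2
j=3,k=1: even sum, s = 2+3 = 5
j=3,k=2: odd sum, s = 5-2 = 3
j=3,k=3: even sum, s = 3+9 = 12
j=4,k=1: odd sum, s = 12-1 = 11
j=4,k=2: even sum, s = 11+8 = 19
j=4,k=3: odd sum, s = 19-3 = 16
j=5,k=1: even sum, s = 16+5 = 21
j=5,k=2: odd sum, s = 21-2 = 19
j=5,k=3: even sum, s = 19+15 = 34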